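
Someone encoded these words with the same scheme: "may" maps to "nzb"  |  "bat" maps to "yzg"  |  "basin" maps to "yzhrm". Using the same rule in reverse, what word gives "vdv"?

Each pair mirrors across the alphabet (m↔n, a↔z, y↔b): positions sum to 25. Letters are reflected about the middle of the alphabet (position → 25−position): Atbash.
Decoding vdv: v↔e, d↔w, v↔e.

ewe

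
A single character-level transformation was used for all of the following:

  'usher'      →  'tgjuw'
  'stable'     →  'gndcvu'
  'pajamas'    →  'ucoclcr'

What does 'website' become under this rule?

gvkudgy

The output letters match the input read backwards, each shifted +2: usher reversed is rehsu. The word is reversed, then every letter is shifted forward by 2.
Applying it to website: reverse → etisbew; then shift: e+2=g, t+2=v, i+2=k, s+2=u, b+2=d, e+2=g, w+2=y.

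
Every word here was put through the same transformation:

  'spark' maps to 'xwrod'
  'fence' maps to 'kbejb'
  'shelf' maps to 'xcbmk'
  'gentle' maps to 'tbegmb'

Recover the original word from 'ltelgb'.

ignite

This is an affine cipher: with a=0,…,z=25, each position x becomes (9x+17) mod 26.
Undoing it on ltelgb: l(11)→3·(11−17)≡8=i; t(19)→3·(19−17)≡6=g; e(4)→3·(4−17)≡13=n; l(11)→3·(11−17)≡8=i; g(6)→3·(6−17)≡19=t; b(1)→3·(1−17)≡4=e (all mod 26).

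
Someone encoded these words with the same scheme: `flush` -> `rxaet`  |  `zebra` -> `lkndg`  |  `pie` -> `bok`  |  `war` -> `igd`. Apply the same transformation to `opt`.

The shift depends on letter class: consonant f→r is +12, but vowel u→a is +6. Two shifts are in play — +6 for a/e/i/o/u, +12 for every other letter.
Applying it to opt: o(vowel)+6=u, p(cons)+12=b, t(cons)+12=f.

ubf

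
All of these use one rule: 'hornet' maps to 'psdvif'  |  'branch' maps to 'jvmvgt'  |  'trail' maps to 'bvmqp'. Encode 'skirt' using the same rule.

aouzx

Shifts by position in hornet: pos 0: h→p (+8), pos 1: o→s (+4), pos 2: r→d (+12), pos 3: n→v (+8), pos 4: e→i (+4), pos 5: t→f (+12) — repeating every 3. The shifts repeat in a cycle of length 3: positions 0,1,… shift by +8, +4, +12, then the pattern repeats.
For skirt: s+8=a, k+4=o, i+12=u, r+8=z, t+4=x.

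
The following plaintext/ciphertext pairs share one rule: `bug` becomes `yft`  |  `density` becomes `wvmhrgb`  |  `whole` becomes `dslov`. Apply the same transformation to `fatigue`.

Each pair mirrors across the alphabet (b↔y, u↔f, g↔t): positions sum to 25. This is the alphabet-reversal cipher (Atbash): a becomes z, b becomes y, etc.
Applying it to fatigue: f↔u, a↔z, t↔g, i↔r, g↔t, u↔f, e↔v.

uzgrtfv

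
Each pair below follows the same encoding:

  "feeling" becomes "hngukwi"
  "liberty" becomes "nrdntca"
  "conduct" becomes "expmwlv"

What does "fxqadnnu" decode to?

Shifts by position in feeling: pos 0: f→h (+2), pos 1: e→n (+9), pos 2: e→g (+2), pos 3: l→u (+9) — repeating every 2. It's a Vigenère-style cipher with numeric key [2,9]: position i shifts by key[i mod 2].
Decoding fxqadnnu: f−2=d, x−9=o, q−2=o, a−9=r, d−2=b, n−9=e, n−2=l, u−9=l.

doorbell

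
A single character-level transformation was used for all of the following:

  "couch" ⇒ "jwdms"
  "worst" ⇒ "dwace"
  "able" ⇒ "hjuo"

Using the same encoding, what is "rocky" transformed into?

In couch: c→j is +7, o→w is +8, u→d is +9, c→m is +10 — the shift increases by 1 each position. The shift increases by 1 at each position, starting from +7: 7, 8, 9, ….
On rocky: r+7=y, o+8=w, c+9=l, k+10=u, y+11=j.

ywluj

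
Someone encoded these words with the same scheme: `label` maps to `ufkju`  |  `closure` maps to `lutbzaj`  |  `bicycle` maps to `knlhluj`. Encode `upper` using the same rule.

The shift depends on letter class: consonant l→u is +9, but vowel a→f is +5. Vowels shift forward by 5 and consonants shift forward by 9.
For upper: u(vowel)+5=z, p(cons)+9=y, p(cons)+9=y, e(vowel)+5=j, r(cons)+9=a.

zyyja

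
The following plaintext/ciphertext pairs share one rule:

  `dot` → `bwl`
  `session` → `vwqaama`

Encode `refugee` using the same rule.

Two steps: reverse the string, then apply a Caesar shift of +8.
For refugee: reverse → eegufer; then shift: e+8=m, e+8=m, g+8=o, u+8=c, f+8=n, e+8=m, r+8=z.

mmocnmz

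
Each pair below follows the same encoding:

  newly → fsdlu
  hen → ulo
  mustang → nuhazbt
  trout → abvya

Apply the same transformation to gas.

The output letters match the input read backwards, each shifted +7: newly reversed is ylwen. The word is reversed, then every letter is shifted forward by 7.
For gas: reverse → sag; then shift: s+7=z, a+7=h, g+7=n.

zhn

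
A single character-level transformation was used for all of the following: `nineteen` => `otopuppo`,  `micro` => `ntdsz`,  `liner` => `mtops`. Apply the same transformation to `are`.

The rule splits by letter class: vowels +11, consonants +1.
On are: a(vowel)+11=l, r(cons)+1=s, e(vowel)+11=p.

lsp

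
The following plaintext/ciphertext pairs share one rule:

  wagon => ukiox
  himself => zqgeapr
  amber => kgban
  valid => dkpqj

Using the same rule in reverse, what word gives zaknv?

w(22)→u(20) and a(0)→k(10) fit y≡17x+10 (mod 26); the inverse of 17 mod 26 is 23. Treating letters as 0–25, the rule is x ↦ 17x + 10 (mod 26).
Reversing it on zaknv: z(25)→23·(25−10)≡7=h; a(0)→23·(0−10)≡4=e; k(10)→23·(10−10)≡0=a; n(13)→23·(13−10)≡17=r; v(21)→23·(21−10)≡19=t (all mod 26).

heart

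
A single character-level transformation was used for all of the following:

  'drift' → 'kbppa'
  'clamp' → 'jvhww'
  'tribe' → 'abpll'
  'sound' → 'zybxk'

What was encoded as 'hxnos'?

angel

Shifts by position in drift: pos 0: d→k (+7), pos 1: r→b (+10), pos 2: i→p (+7), pos 3: f→p (+10) — repeating every 2. It's a Vigenère-style cipher with numeric key [7,10]: position i shifts by key[i mod 2].
Decoding hxnos: h−7=a, x−10=n, n−7=g, o−10=e, s−7=l.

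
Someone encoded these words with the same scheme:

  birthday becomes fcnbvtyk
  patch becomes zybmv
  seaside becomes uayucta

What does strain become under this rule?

ubnycl

b(1)→f(5) and i(8)→c(2) fit y≡7x+24 (mod 26); the inverse of 7 mod 26 is 15. This is an affine cipher: with a=0,…,z=25, each position x becomes (7x+24) mod 26.
On strain: s(18)→7·18+24≡20=u; t(19)→7·19+24≡1=b; r(17)→7·17+24≡13=n; a(0)→7·0+24≡24=y; i(8)→7·8+24≡2=c; n(13)→7·13+24≡11=l (all mod 26).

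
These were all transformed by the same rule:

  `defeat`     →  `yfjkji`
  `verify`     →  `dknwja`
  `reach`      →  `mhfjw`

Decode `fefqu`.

plaza

The output letters match the input read backwards, each shifted +5: defeat reversed is taefed. The word is reversed, then every letter is shifted forward by 5.
Reversing it on fefqu: shift back: f−5=a, e−5=z, f−5=a, q−5=l, u−5=p → azalp; then reverse → plaza.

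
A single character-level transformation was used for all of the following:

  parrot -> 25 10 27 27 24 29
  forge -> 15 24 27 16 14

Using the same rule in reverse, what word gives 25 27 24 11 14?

p is letter #16 and maps to 25: an offset of 9. The number is (letter's place in the alphabet, a=1) + 9.
Decoding 25 27 24 11 14: 25→(25−9)÷1=16=p, 27→(27−9)÷1=18=r, 24→(24−9)÷1=15=o, 11→(11−9)÷1=2=b, 14→(14−9)÷1=5=e.

probe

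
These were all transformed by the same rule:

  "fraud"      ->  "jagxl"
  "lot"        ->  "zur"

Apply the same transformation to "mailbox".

Two steps: reverse the string, then apply a Caesar shift of +6.
On mailbox: reverse → xobliam; then shift: x+6=d, o+6=u, b+6=h, l+6=r, i+6=o, a+6=g, m+6=s.

duhrogs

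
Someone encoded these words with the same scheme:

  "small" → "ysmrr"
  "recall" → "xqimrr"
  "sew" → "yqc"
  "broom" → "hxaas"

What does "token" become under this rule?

The shift depends on letter class: consonant s→y is +6, but vowel a→m is +12. Two shifts are in play — +12 for a/e/i/o/u, +6 for every other letter.
Applying it to token: t(cons)+6=z, o(vowel)+12=a, k(cons)+6=q, e(vowel)+12=q, n(cons)+6=t.

zaqqt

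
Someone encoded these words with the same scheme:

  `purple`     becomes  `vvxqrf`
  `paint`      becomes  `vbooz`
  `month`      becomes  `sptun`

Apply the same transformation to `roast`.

xpgtz

Shifts by position in purple: pos 0: p→v (+6), pos 1: u→v (+1), pos 2: r→x (+6), pos 3: p→q (+1) — repeating every 2. The shifts repeat in a cycle of length 2: positions 0,1,… shift by +6, +1, then the pattern repeats.
For roast: r+6=x, o+1=p, a+6=g, s+1=t, t+6=z.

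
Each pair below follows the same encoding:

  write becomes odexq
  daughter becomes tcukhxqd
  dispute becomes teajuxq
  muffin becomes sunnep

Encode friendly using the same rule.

w(22)→o(14) and r(17)→d(3) fit y≡23x+2 (mod 26); the inverse of 23 mod 26 is 17. This is an affine cipher: with a=0,…,z=25, each position x becomes (23x+2) mod 26.
Applying it to friendly: f(5)→23·5+2≡13=n; r(17)→23·17+2≡3=d; i(8)→23·8+2≡4=e; e(4)→23·4+2≡16=q; n(13)→23·13+2≡15=p; d(3)→23·3+2≡19=t; l(11)→23·11+2≡21=v; y(24)→23·24+2≡8=i (all mod 26).

ndeqptvi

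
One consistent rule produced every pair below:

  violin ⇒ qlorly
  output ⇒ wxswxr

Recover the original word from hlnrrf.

cookie

The output letters match the input read backwards, each shifted +3: violin reversed is niloiv. Two steps: reverse the string, then apply a Caesar shift of +3.
Undoing it on hlnrrf: shift back: h−3=e, l−3=i, n−3=k, r−3=o, r−3=o, f−3=c → eikooc; then reverse → cookie.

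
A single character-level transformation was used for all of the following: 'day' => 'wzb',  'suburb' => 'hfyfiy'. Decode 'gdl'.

Letters are reflected about the middle of the alphabet (position → 25−position): Atbash.
Undoing it on gdl: g↔t, d↔w, l↔o.

two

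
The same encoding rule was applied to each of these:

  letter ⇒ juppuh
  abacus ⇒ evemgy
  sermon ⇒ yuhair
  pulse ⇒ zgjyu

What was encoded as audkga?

l(11)→j(9) and e(4)→u(20) fit y≡17x+4 (mod 26); the inverse of 17 mod 26 is 23. Treating letters as 0–25, the rule is x ↦ 17x + 4 (mod 26).
Undoing it on audkga: a(0)→23·(0−4)≡12=m; u(20)→23·(20−4)≡4=e; d(3)→23·(3−4)≡3=d; k(10)→23·(10−4)≡8=i; g(6)→23·(6−4)≡20=u; a(0)→23·(0−4)≡12=m (all mod 26).

medium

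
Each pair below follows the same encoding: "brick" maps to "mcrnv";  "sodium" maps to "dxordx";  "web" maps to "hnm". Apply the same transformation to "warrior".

hjccrxc

The shift depends on letter class: consonant b→m is +11, but vowel i→r is +9. Vowels shift forward by 9 and consonants shift forward by 11.
On warrior: w(cons)+11=h, a(vowel)+9=j, r(cons)+11=c, r(cons)+11=c, i(vowel)+9=r, o(vowel)+9=x, r(cons)+11=c.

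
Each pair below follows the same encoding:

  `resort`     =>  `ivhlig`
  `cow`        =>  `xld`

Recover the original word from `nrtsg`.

might

Each letter is replaced by its mirror in the alphabet: a↔z, b↔y, c↔x, and so on (the Atbash cipher).
Reversing it on nrtsg: n↔m, r↔i, t↔g, s↔h, g↔t.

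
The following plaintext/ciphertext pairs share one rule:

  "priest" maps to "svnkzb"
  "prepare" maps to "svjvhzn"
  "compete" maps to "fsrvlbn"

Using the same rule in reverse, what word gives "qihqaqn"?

In priest: p→s is +3, r→v is +4, i→n is +5, e→k is +6 — the shift increases by 1 each position. Letter i (0-indexed) is shifted by i+3, so successive shifts are 3, 4, 5, ….
Reversing it on qihqaqn: q−3=n, i−4=e, h−5=c, q−6=k, a−7=t, q−8=i, n−9=e.

necktie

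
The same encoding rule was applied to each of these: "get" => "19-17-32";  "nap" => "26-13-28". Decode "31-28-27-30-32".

g is letter #7 and maps to 19: an offset of 12. The number is (letter's place in the alphabet, a=1) + 12.
Undoing it on 31-28-27-30-32: 31→(31−12)÷1=19=s, 28→(28−12)÷1=16=p, 27→(27−12)÷1=15=o, 30→(30−12)÷1=18=r, 32→(32−12)÷1=20=t.

sport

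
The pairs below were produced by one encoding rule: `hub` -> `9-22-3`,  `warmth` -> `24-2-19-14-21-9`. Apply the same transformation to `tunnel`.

21-22-15-15-6-13

h is letter #8 and maps to 9: an offset of 1. Letters become their 1-based position plus 1 (so a→2, b→3, …).
On tunnel: t=20→21, u=21→22, n=14→15, n=14→15, e=5→6, l=12→13.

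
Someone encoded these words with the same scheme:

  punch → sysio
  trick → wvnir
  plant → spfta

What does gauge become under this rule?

In punch: p→s is +3, u→y is +4, n→s is +5, c→i is +6 — the shift increases by 1 each position. Letter i (0-indexed) is shifted by i+3, so successive shifts are 3, 4, 5, ….
On gauge: g+3=j, a+4=e, u+5=z, g+6=m, e+7=l.

jezml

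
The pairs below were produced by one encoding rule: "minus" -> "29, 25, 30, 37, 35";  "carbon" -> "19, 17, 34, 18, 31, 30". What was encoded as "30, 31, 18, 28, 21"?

m is letter #13 and maps to 29: an offset of 16. Each letter is replaced by its alphabet position (a=1..z=26) + 16.
Reversing it on 30, 31, 18, 28, 21: 30→(30−16)÷1=14=n, 31→(31−16)÷1=15=o, 18→(18−16)÷1=2=b, 28→(28−16)÷1=12=l, 21→(21−16)÷1=5=e.

noble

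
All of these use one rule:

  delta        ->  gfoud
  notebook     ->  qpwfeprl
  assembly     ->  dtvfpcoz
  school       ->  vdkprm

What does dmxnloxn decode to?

aluminum

Shifts by position in delta: pos 0: d→g (+3), pos 1: e→f (+1), pos 2: l→o (+3), pos 3: t→u (+1) — repeating every 2. It's a Vigenère-style cipher with numeric key [3,1]: position i shifts by key[i mod 2].
Reversing it on dmxnloxn: d−3=a, m−1=l, x−3=u, n−1=m, l−3=i, o−1=n, x−3=u, n−1=m.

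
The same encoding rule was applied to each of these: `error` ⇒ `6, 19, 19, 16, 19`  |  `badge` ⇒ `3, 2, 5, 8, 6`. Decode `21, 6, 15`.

ten

Each letter is replaced by its alphabet position (a=1..z=26) + 1.
Decoding 21, 6, 15: 21→(21−1)÷1=20=t, 6→(6−1)÷1=5=e, 15→(15−1)÷1=14=n.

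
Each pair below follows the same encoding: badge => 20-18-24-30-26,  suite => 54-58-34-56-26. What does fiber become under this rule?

b(#2)→20 and a(#1)→18: differences scale by 2, so n = 2·pos + 16. The formula is n = 2×(alphabet index, a=1) + 16.
Applying it to fiber: f=6→28, i=9→34, b=2→20, e=5→26, r=18→52.

28-34-20-26-52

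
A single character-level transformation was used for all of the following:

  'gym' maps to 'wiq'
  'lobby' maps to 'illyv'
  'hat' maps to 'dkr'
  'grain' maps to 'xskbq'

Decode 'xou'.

ken

The output letters match the input read backwards, each shifted +10: gym reversed is myg. The word is reversed, then every letter is shifted forward by 10.
Decoding xou: shift back: x−10=n, o−10=e, u−10=k → nek; then reverse → ken.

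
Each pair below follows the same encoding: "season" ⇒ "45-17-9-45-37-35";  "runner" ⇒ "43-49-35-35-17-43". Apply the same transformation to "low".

31-37-53

s(#19)→45 and e(#5)→17: differences scale by 2, so n = 2·pos + 7. With a=1..z=26, the number is 2·pos + 7.
For low: l=12→31, o=15→37, w=23→53.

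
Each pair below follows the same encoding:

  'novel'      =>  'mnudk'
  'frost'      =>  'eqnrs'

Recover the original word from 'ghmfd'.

Compare letters: n→m is +25, o→n is +25, v→u is +25 — a constant shift. It's a constant shift of +25 (ROT25).
Decoding ghmfd: g−25=h, h−25=i, m−25=n, f−25=g, d−25=e.

hinge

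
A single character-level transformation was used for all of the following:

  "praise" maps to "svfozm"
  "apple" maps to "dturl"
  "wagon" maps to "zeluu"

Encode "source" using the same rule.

vszxjm

In praise: p→s is +3, r→v is +4, a→f is +5, i→o is +6 — the shift increases by 1 each position. The shift increases by 1 at each position, starting from +3: 3, 4, 5, ….
On source: s+3=v, o+4=s, u+5=z, r+6=x, c+7=j, e+8=m.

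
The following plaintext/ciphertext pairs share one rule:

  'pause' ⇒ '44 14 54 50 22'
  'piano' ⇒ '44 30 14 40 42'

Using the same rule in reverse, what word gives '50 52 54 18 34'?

With a=1..z=26, the number is 2·pos + 12.
Decoding 50 52 54 18 34: 50→(50−12)÷2=19=s, 52→(52−12)÷2=20=t, 54→(54−12)÷2=21=u, 18→(18−12)÷2=3=c, 34→(34−12)÷2=11=k.

stuck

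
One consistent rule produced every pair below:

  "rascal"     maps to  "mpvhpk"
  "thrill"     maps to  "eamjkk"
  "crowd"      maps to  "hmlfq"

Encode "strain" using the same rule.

vempjc

Each letter's alphabet position (a=0..z=25) is mapped through 9·x+15 mod 26 — an affine cipher.
For strain: s(18)→9·18+15≡21=v; t(19)→9·19+15≡4=e; r(17)→9·17+15≡12=m; a(0)→9·0+15≡15=p; i(8)→9·8+15≡9=j; n(13)→9·13+15≡2=c (all mod 26).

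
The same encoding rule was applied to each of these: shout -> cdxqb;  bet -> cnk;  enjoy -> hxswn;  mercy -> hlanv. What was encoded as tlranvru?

limerick

Two steps: reverse the string, then apply a Caesar shift of +9.
Decoding tlranvru: shift back: t−9=k, l−9=c, r−9=i, a−9=r, n−9=e, v−9=m, r−9=i, u−9=l → kciremil; then reverse → limerick.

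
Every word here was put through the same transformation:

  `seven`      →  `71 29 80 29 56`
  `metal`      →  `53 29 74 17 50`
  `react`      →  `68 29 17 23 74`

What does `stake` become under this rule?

s(#19)→71 and e(#5)→29: differences scale by 3, so n = 3·pos + 14. With a=1..z=26, the number is 3·pos + 14.
Applying it to stake: s=19→71, t=20→74, a=1→17, k=11→47, e=5→29.

71 74 17 47 29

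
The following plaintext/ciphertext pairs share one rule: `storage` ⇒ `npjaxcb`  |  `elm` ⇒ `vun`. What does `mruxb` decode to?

solid

The output letters match the input read backwards, each shifted +9: storage reversed is egarots. Read the word backwards and shift each letter +9.
Undoing it on mruxb: shift back: m−9=d, r−9=i, u−9=l, x−9=o, b−9=s → dilos; then reverse → solid.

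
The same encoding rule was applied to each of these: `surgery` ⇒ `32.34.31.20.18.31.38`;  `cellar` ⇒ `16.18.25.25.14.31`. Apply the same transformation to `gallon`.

Letters become their 1-based position plus 13 (so a→14, b→15, …).
For gallon: g=7→20, a=1→14, l=12→25, l=12→25, o=15→28, n=14→27.

20.14.25.25.28.27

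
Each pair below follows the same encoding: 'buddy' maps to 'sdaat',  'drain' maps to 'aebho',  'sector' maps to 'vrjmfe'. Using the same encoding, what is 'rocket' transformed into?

efjprm

Each letter's alphabet position (a=0..z=25) is mapped through 17·x+1 mod 26 — an affine cipher.
Applying it to rocket: r(17)→17·17+1≡4=e; o(14)→17·14+1≡5=f; c(2)→17·2+1≡9=j; k(10)→17·10+1≡15=p; e(4)→17·4+1≡17=r; t(19)→17·19+1≡12=m (all mod 26).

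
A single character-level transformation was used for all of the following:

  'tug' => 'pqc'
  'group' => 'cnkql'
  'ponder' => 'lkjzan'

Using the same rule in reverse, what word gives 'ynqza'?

crude

Each letter is shifted forward by 22 in the alphabet (a Caesar shift of +22).
Decoding ynqza: y−22=c, n−22=r, q−22=u, z−22=d, a−22=e.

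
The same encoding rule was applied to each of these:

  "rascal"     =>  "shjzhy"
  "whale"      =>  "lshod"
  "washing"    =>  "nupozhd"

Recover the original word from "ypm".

fir

The output letters match the input read backwards, each shifted +7: rascal reversed is lacsar. Read the word backwards and shift each letter +7.
Undoing it on ypm: shift back: y−7=r, p−7=i, m−7=f → rif; then reverse → fir.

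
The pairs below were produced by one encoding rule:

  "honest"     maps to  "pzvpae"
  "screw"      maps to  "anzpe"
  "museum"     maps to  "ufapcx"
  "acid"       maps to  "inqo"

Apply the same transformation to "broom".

The shifts repeat in a cycle of length 2: positions 0,1,… shift by +8, +11, then the pattern repeats.
On broom: b+8=j, r+11=c, o+8=w, o+11=z, m+8=u.

jcwzu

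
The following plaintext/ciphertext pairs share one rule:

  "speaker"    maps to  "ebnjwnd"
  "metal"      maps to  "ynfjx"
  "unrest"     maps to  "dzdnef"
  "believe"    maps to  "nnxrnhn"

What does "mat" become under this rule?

yjf

The rule splits by letter class: vowels +9, consonants +12.
Applying it to mat: m(cons)+12=y, a(vowel)+9=j, t(cons)+12=f.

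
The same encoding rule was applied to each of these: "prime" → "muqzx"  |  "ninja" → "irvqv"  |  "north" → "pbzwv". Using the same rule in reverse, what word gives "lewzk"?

crowd

The word is reversed, then every letter is shifted forward by 8.
Decoding lewzk: shift back: l−8=d, e−8=w, w−8=o, z−8=r, k−8=c → dworc; then reverse → crowd.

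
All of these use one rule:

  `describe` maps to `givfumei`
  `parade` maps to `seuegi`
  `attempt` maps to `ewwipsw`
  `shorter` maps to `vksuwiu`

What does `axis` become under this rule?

The shift depends on letter class: consonant d→g is +3, but vowel e→i is +4. Two shifts are in play — +4 for a/e/i/o/u, +3 for every other letter.
Applying it to axis: a(vowel)+4=e, x(cons)+3=a, i(vowel)+4=m, s(cons)+3=v.

eamv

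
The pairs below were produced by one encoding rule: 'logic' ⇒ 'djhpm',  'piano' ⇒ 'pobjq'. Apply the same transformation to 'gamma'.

bnnbh

The output letters match the input read backwards, each shifted +1: logic reversed is cigol. Read the word backwards and shift each letter +1.
On gamma: reverse → ammag; then shift: a+1=b, m+1=n, m+1=n, a+1=b, g+1=h.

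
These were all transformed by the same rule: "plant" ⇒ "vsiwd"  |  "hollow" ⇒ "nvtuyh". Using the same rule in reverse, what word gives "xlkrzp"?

In plant: p→v is +6, l→s is +7, a→i is +8, n→w is +9 — the shift increases by 1 each position. Letter i (0-indexed) is shifted by i+6, so successive shifts are 6, 7, 8, ….
Undoing it on xlkrzp: x−6=r, l−7=e, k−8=c, r−9=i, z−10=p, p−11=e.

recipe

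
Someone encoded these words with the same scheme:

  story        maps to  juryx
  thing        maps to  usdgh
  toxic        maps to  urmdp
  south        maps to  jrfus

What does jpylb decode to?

s(18)→j(9) and t(19)→u(20) fit y≡11x+19 (mod 26); the inverse of 11 mod 26 is 19. This is an affine cipher: with a=0,…,z=25, each position x becomes (11x+19) mod 26.
Reversing it on jpylb: j(9)→19·(9−19)≡18=s; p(15)→19·(15−19)≡2=c; y(24)→19·(24−19)≡17=r; l(11)→19·(11−19)≡4=e; b(1)→19·(1−19)≡22=w (all mod 26).

screw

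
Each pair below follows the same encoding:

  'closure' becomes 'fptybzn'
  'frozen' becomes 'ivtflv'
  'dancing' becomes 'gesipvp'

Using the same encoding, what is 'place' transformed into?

In closure: c→f is +3, l→p is +4, o→t is +5, s→y is +6 — the shift increases by 1 each position. Letter i (0-indexed) is shifted by i+3, so successive shifts are 3, 4, 5, ….
For place: p+3=s, l+4=p, a+5=f, c+6=i, e+7=l.

spfil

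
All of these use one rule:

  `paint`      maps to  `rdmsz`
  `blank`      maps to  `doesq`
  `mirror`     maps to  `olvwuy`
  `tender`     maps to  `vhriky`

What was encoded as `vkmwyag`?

In paint: p→r is +2, a→d is +3, i→m is +4, n→s is +5 — the shift increases by 1 each position. Letter i (0-indexed) is shifted by i+2, so successive shifts are 2, 3, 4, ….
Undoing it on vkmwyag: v−2=t, k−3=h, m−4=i, w−5=r, y−6=s, a−7=t, g−8=y.

thirsty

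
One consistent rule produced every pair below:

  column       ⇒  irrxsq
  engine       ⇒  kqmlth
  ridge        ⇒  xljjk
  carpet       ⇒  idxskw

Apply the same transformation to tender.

zhtgku

Shifts by position in column: pos 0: c→i (+6), pos 1: o→r (+3), pos 2: l→r (+6), pos 3: u→x (+3) — repeating every 2. The shifts repeat in a cycle of length 2: positions 0,1,… shift by +6, +3, then the pattern repeats.
On tender: t+6=z, e+3=h, n+6=t, d+3=g, e+6=k, r+3=u.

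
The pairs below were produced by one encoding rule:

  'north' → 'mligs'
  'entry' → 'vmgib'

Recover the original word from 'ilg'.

rot

Each pair mirrors across the alphabet (n↔m, o↔l, r↔i): positions sum to 25. Each letter is replaced by its mirror in the alphabet: a↔z, b↔y, c↔x, and so on (the Atbash cipher).
Undoing it on ilg: i↔r, l↔o, g↔t.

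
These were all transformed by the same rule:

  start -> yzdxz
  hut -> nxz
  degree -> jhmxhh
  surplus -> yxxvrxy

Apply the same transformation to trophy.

The shift depends on letter class: consonant s→y is +6, but vowel a→d is +3. Vowels shift forward by 3 and consonants shift forward by 6.
Applying it to trophy: t(cons)+6=z, r(cons)+6=x, o(vowel)+3=r, p(cons)+6=v, h(cons)+6=n, y(cons)+6=e.

zxrvne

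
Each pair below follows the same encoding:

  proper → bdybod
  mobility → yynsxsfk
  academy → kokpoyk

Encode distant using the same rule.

psefkzf

The shift depends on letter class: consonant p→b is +12, but vowel o→y is +10. The rule splits by letter class: vowels +10, consonants +12.
On distant: d(cons)+12=p, i(vowel)+10=s, s(cons)+12=e, t(cons)+12=f, a(vowel)+10=k, n(cons)+12=z, t(cons)+12=f.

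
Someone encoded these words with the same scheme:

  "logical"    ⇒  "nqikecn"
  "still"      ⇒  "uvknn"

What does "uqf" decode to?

sod

Compare letters: l→n is +2, o→q is +2, g→i is +2 — a constant shift. It's a constant shift of +2 (ROT2).
Decoding uqf: u−2=s, q−2=o, f−2=d.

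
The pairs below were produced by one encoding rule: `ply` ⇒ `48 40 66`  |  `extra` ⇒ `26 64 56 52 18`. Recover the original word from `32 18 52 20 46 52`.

harbor

p(#16)→48 and l(#12)→40: differences scale by 2, so n = 2·pos + 16. With a=1..z=26, the number is 2·pos + 16.
Decoding 32 18 52 20 46 52: 32→(32−16)÷2=8=h, 18→(18−16)÷2=1=a, 52→(52−16)÷2=18=r, 20→(20−16)÷2=2=b, 46→(46−16)÷2=15=o, 52→(52−16)÷2=18=r.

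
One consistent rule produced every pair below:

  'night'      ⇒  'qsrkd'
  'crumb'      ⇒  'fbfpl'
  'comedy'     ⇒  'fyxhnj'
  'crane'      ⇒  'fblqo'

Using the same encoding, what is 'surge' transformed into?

Shifts by position in night: pos 0: n→q (+3), pos 1: i→s (+10), pos 2: g→r (+11), pos 3: h→k (+3), pos 4: t→d (+10) — repeating every 3. The shifts repeat in a cycle of length 3: positions 0,1,… shift by +3, +10, +11, then the pattern repeats.
For surge: s+3=v, u+10=e, r+11=c, g+3=j, e+10=o.

vecjo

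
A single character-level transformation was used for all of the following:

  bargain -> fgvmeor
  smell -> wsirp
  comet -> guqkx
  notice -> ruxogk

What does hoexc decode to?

Shifts by position in bargain: pos 0: b→f (+4), pos 1: a→g (+6), pos 2: r→v (+4), pos 3: g→m (+6) — repeating every 2. A repeating key of period 2 is used — shifts +4, +6 over and over.
Undoing it on hoexc: h−4=d, o−6=i, e−4=a, x−6=r, c−4=y.

diary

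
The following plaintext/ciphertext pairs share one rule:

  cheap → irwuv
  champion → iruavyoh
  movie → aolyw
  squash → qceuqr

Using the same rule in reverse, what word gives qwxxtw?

c(2)→i(8) and h(7)→r(17) fit y≡7x+20 (mod 26); the inverse of 7 mod 26 is 15. This is an affine cipher: with a=0,…,z=25, each position x becomes (7x+20) mod 26.
Reversing it on qwxxtw: q(16)→15·(16−20)≡18=s; w(22)→15·(22−20)≡4=e; x(23)→15·(23−20)≡19=t; x(23)→15·(23−20)≡19=t; t(19)→15·(19−20)≡11=l; w(22)→15·(22−20)≡4=e (all mod 26).

settle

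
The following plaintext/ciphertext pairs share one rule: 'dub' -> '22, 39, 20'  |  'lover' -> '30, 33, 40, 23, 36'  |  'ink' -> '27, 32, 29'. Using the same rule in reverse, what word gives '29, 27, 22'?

d is letter #4 and maps to 22: an offset of 18. Each letter is replaced by its alphabet position (a=1..z=26) + 18.
Undoing it on 29, 27, 22: 29→(29−18)÷1=11=k, 27→(27−18)÷1=9=i, 22→(22−18)÷1=4=d.

kid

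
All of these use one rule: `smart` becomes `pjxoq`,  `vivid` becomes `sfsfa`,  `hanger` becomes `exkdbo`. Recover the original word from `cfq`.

fit

Compare letters: s→p is +23, m→j is +23, a→x is +23 — a constant shift. It's a constant shift of +23 (ROT23).
Undoing it on cfq: c−23=f, f−23=i, q−23=t.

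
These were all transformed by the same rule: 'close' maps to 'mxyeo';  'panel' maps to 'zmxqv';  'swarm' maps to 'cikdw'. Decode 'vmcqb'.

Shifts by position in close: pos 0: c→m (+10), pos 1: l→x (+12), pos 2: o→y (+10), pos 3: s→e (+12) — repeating every 2. A repeating key of period 2 is used — shifts +10, +12 over and over.
Undoing it on vmcqb: v−10=l, m−12=a, c−10=s, q−12=e, b−10=r.

laser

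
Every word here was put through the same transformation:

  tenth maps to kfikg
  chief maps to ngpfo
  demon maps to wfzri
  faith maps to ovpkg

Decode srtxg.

rough

t(19)→k(10) and e(4)→f(5) fit y≡9x+21 (mod 26); the inverse of 9 mod 26 is 3. Treating letters as 0–25, the rule is x ↦ 9x + 21 (mod 26).
Reversing it on srtxg: s(18)→3·(18−21)≡17=r; r(17)→3·(17−21)≡14=o; t(19)→3·(19−21)≡20=u; x(23)→3·(23−21)≡6=g; g(6)→3·(6−21)≡7=h (all mod 26).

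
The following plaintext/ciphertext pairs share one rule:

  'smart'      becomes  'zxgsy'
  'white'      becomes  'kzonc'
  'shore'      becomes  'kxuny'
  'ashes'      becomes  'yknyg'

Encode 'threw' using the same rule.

ckxnz

The output letters match the input read backwards, each shifted +6: smart reversed is trams. Two steps: reverse the string, then apply a Caesar shift of +6.
For threw: reverse → werht; then shift: w+6=c, e+6=k, r+6=x, h+6=n, t+6=z.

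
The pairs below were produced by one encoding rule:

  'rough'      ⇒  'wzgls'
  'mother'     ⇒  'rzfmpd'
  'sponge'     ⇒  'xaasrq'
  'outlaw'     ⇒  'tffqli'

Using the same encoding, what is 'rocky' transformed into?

wzopj

Shifts by position in rough: pos 0: r→w (+5), pos 1: o→z (+11), pos 2: u→g (+12), pos 3: g→l (+5), pos 4: h→s (+11) — repeating every 3. It's a Vigenère-style cipher with numeric key [5,11,12]: position i shifts by key[i mod 3].
Applying it to rocky: r+5=w, o+11=z, c+12=o, k+5=p, y+11=j.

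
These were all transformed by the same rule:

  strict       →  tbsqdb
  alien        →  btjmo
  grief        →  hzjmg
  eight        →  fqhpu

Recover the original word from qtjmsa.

A repeating key of period 2 is used — shifts +1, +8 over and over.
Undoing it on qtjmsa: q−1=p, t−8=l, j−1=i, m−8=e, s−1=r, a−8=s.

pliers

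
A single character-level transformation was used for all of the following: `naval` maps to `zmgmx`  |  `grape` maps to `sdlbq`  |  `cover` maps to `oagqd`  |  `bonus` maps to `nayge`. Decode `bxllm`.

plaza

The shifts repeat in a cycle of length 3: positions 0,1,… shift by +12, +12, +11, then the pattern repeats.
Reversing it on bxllm: b−12=p, x−12=l, l−11=a, l−12=z, m−12=a.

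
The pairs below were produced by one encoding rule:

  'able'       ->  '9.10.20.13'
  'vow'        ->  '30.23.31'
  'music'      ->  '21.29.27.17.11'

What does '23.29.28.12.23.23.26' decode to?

outdoor

a is letter #1 and maps to 9: an offset of 8. The number is (letter's place in the alphabet, a=1) + 8.
Undoing it on 23.29.28.12.23.23.26: 23→(23−8)÷1=15=o, 29→(29−8)÷1=21=u, 28→(28−8)÷1=20=t, 12→(12−8)÷1=4=d, 23→(23−8)÷1=15=o, 23→(23−8)÷1=15=o, 26→(26−8)÷1=18=r.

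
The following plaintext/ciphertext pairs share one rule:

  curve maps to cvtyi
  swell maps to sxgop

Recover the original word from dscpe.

In curve: c→c is +0, u→v is +1, r→t is +2, v→y is +3 — the shift increases by 1 each position. Each letter shifts forward by its position index (0, 1, 2, …) — the shift grows by one for each successive letter.
Reversing it on dscpe: d−0=d, s−1=r, c−2=a, p−3=m, e−4=a.

drama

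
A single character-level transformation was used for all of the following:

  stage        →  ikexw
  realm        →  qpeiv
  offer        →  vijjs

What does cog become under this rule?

ksg

The output letters match the input read backwards, each shifted +4: stage reversed is egats. The word is reversed, then every letter is shifted forward by 4.
For cog: reverse → goc; then shift: g+4=k, o+4=s, c+4=g.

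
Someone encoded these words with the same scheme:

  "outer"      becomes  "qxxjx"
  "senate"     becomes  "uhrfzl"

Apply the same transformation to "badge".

ddhlk

Each letter shifts forward by (position + 2), i.e. 2, 3, 4, … — the shift grows by one for each successive letter.
Applying it to badge: b+2=d, a+3=d, d+4=h, g+5=l, e+6=k.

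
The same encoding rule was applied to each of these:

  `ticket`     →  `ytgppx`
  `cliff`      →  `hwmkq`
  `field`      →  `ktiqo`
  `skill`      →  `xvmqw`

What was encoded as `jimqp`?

Shifts by position in ticket: pos 0: t→y (+5), pos 1: i→t (+11), pos 2: c→g (+4), pos 3: k→p (+5), pos 4: e→p (+11), pos 5: t→x (+4) — repeating every 3. A repeating key of period 3 is used — shifts +5, +11, +4 over and over.
Reversing it on jimqp: j−5=e, i−11=x, m−4=i, q−5=l, p−11=e.

exile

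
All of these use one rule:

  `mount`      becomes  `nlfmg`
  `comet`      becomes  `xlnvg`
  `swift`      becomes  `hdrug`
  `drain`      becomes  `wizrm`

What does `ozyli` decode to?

labor

m(12)→n(13) and o(14)→l(11) fit y≡25x+25 (mod 26); the inverse of 25 mod 26 is 25. Each letter's alphabet position (a=0..z=25) is mapped through 25·x+25 mod 26 — an affine cipher.
Reversing it on ozyli: o(14)→25·(14−25)≡11=l; z(25)→25·(25−25)≡0=a; y(24)→25·(24−25)≡1=b; l(11)→25·(11−25)≡14=o; i(8)→25·(8−25)≡17=r (all mod 26).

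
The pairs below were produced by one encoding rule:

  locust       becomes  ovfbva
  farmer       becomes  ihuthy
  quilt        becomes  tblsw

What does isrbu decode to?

flour

Shifts by position in locust: pos 0: l→o (+3), pos 1: o→v (+7), pos 2: c→f (+3), pos 3: u→b (+7) — repeating every 2. The shifts repeat in a cycle of length 2: positions 0,1,… shift by +3, +7, then the pattern repeats.
Undoing it on isrbu: i−3=f, s−7=l, r−3=o, b−7=u, u−3=r.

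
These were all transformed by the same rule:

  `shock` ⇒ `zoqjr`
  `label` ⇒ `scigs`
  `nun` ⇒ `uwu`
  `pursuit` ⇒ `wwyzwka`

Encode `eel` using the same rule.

ggs

The shift depends on letter class: consonant s→z is +7, but vowel o→q is +2. Two shifts are in play — +2 for a/e/i/o/u, +7 for every other letter.
On eel: e(vowel)+2=g, e(vowel)+2=g, l(cons)+7=s.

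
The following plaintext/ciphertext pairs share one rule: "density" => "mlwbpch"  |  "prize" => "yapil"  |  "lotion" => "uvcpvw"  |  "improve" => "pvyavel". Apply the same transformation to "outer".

vbcla

The shift depends on letter class: consonant d→m is +9, but vowel e→l is +7. Two shifts are in play — +7 for a/e/i/o/u, +9 for every other letter.
For outer: o(vowel)+7=v, u(vowel)+7=b, t(cons)+9=c, e(vowel)+7=l, r(cons)+9=a.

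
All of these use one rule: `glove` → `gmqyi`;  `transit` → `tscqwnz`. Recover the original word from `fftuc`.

ferry

In glove: g→g is +0, l→m is +1, o→q is +2, v→y is +3 — the shift increases by 1 each position. Letter i (0-indexed) is shifted by i+0, so successive shifts are 0, 1, 2, ….
Reversing it on fftuc: f−0=f, f−1=e, t−2=r, u−3=r, c−4=y.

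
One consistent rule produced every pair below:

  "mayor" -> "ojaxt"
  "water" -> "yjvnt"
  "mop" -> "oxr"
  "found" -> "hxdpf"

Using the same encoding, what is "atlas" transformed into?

jvnju

The shift depends on letter class: consonant m→o is +2, but vowel a→j is +9. Vowels shift forward by 9 and consonants shift forward by 2.
For atlas: a(vowel)+9=j, t(cons)+2=v, l(cons)+2=n, a(vowel)+9=j, s(cons)+2=u.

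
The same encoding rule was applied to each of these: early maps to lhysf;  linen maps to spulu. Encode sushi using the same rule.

zbzop

Compare letters: e→l is +7, a→h is +7, r→y is +7 — a constant shift. Every letter moves 7 places later in the alphabet, wrapping around z→a.
Applying it to sushi: s+7=z, u+7=b, s+7=z, h+7=o, i+7=p.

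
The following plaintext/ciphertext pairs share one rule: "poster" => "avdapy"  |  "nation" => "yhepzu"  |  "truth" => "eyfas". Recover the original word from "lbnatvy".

Shifts by position in poster: pos 0: p→a (+11), pos 1: o→v (+7), pos 2: s→d (+11), pos 3: t→a (+7) — repeating every 2. A repeating key of period 2 is used — shifts +11, +7 over and over.
Undoing it on lbnatvy: l−11=a, b−7=u, n−11=c, a−7=t, t−11=i, v−7=o, y−11=n.

auction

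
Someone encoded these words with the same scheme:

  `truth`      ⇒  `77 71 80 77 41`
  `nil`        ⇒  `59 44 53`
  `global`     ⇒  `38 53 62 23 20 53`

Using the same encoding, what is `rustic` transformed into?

t(#20)→77 and r(#18)→71: differences scale by 3, so n = 3·pos + 17. With a=1..z=26, the number is 3·pos + 17.
On rustic: r=18→71, u=21→80, s=19→74, t=20→77, i=9→44, c=3→26.

71 80 74 77 44 26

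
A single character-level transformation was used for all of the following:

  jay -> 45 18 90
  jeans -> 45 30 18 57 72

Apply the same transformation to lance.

j(#10)→45 and a(#1)→18: differences scale by 3, so n = 3·pos + 15. The formula is n = 3×(alphabet index, a=1) + 15.
On lance: l=12→51, a=1→18, n=14→57, c=3→24, e=5→30.

51 18 57 24 30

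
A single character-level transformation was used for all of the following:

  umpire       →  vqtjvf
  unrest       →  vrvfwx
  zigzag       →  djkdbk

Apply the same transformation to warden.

abvhfr

The shift depends on letter class: consonant m→q is +4, but vowel u→v is +1. Vowels shift forward by 1 and consonants shift forward by 4.
Applying it to warden: w(cons)+4=a, a(vowel)+1=b, r(cons)+4=v, d(cons)+4=h, e(vowel)+1=f, n(cons)+4=r.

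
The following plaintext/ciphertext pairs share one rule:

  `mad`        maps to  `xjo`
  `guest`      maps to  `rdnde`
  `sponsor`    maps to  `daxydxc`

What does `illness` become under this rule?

The shift depends on letter class: consonant m→x is +11, but vowel a→j is +9. Vowels shift forward by 9 and consonants shift forward by 11.
For illness: i(vowel)+9=r, l(cons)+11=w, l(cons)+11=w, n(cons)+11=y, e(vowel)+9=n, s(cons)+11=d, s(cons)+11=d.

rwwyndd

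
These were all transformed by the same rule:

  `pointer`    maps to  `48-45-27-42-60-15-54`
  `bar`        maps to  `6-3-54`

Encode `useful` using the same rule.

p(#16)→48 and o(#15)→45: differences scale by 3, so n = 3·pos + 0. With a=1..z=26, the number is 3·pos.
Applying it to useful: u=21→63, s=19→57, e=5→15, f=6→18, u=21→63, l=12→36.

63-57-15-18-63-36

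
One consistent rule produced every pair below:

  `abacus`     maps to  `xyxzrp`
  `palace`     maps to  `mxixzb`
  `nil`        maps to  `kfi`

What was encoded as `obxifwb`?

realize

Compare letters: a→x is +23, b→y is +23, a→x is +23 — a constant shift. It's a constant shift of +23 (ROT23).
Reversing it on obxifwb: o−23=r, b−23=e, x−23=a, i−23=l, f−23=i, w−23=z, b−23=e.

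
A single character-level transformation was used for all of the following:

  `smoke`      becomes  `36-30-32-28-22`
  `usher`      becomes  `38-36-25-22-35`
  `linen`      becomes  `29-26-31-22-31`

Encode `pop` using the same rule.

33-32-33

s is letter #19 and maps to 36: an offset of 17. The number is (letter's place in the alphabet, a=1) + 17.
For pop: p=16→33, o=15→32, p=16→33.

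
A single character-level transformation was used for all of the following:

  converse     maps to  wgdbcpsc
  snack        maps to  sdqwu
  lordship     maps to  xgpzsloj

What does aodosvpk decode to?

c(2)→w(22) and o(14)→g(6) fit y≡3x+16 (mod 26); the inverse of 3 mod 26 is 9. Treating letters as 0–25, the rule is x ↦ 3x + 16 (mod 26).
Decoding aodosvpk: a(0)→9·(0−16)≡12=m; o(14)→9·(14−16)≡8=i; d(3)→9·(3−16)≡13=n; o(14)→9·(14−16)≡8=i; s(18)→9·(18−16)≡18=s; v(21)→9·(21−16)≡19=t; p(15)→9·(15−16)≡17=r; k(10)→9·(10−16)≡24=y (all mod 26).

ministry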